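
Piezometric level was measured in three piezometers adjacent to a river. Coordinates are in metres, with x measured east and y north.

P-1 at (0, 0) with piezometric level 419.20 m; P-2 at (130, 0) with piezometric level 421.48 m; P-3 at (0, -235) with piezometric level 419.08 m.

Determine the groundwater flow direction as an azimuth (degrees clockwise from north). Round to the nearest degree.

∂h/∂x = (421.48 − 419.20) / (130 − 0) = +0.01754
∂h/∂y = (419.08 − 419.20) / (-235 − 0) = +0.0005106
Flow direction (−∇h) has components (-0.01754 E, -0.0005106 N).
Azimuth = atan2(E, N) = atan2(-0.01754, -0.0005106) = 268.3° ≈ 268°.

268°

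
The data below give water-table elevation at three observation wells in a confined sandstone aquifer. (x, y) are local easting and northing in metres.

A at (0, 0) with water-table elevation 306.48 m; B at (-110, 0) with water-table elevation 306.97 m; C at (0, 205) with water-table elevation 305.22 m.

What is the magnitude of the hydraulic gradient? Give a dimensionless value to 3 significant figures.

∂h/∂x = (306.97 − 306.48) / (-110 − 0) = -0.004455
∂h/∂y = (305.22 − 306.48) / (205 − 0) = -0.006146
|∇h| = √(-0.004455² + -0.006146²) = 0.007591

0.00759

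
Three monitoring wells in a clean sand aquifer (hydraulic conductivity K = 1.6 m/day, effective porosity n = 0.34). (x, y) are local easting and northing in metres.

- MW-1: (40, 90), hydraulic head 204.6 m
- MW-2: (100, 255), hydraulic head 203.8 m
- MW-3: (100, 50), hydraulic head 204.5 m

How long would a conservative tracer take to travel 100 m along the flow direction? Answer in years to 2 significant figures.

11 years

Taking MW-1 as reference: MW-2−MW-1 = (60, 165, -0.8); MW-3−MW-1 = (60, -40, -0.1).
Determinant of the coordinate differences = 60·(-40) − 60·165 = -12300.
∂h/∂x = [(-0.8)·(-40) − (-0.1)·165] / -12300 = -0.003943
∂h/∂y = [60·(-0.1) − 60·(-0.8)] / -12300 = -0.003415
|∇h| = √(-0.003943² + -0.003415²) = 0.005216
Seepage velocity v = K·i/n = 1.6 × 0.005216 / 0.34 = 0.02455 m/day.
t = 100 / 0.02455 = 4073 days = 11.2 years.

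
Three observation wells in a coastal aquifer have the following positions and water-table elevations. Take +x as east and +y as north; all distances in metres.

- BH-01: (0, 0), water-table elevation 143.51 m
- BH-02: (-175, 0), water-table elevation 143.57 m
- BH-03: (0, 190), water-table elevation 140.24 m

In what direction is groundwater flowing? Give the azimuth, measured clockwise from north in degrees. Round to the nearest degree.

001°

∂h/∂x = (143.57 − 143.51) / (-175 − 0) = -0.0003429
∂h/∂y = (140.24 − 143.51) / (190 − 0) = -0.01721
Flow direction (−∇h) has components (+0.0003429 E, +0.01721 N).
Azimuth = atan2(E, N) = atan2(+0.0003429, +0.01721) = 1.1° ≈ 001°.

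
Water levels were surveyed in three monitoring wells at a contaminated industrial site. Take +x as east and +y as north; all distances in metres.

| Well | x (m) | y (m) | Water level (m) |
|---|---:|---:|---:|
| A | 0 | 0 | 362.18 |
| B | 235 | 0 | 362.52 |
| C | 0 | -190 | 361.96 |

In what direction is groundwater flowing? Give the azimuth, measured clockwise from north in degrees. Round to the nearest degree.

231°

∂h/∂x = (362.52 − 362.18) / (235 − 0) = +0.001447
∂h/∂y = (361.96 − 362.18) / (-190 − 0) = +0.001158
Flow direction (−∇h) has components (-0.001447 E, -0.001158 N).
Azimuth = atan2(E, N) = atan2(-0.001447, -0.001158) = 231.3° ≈ 231°.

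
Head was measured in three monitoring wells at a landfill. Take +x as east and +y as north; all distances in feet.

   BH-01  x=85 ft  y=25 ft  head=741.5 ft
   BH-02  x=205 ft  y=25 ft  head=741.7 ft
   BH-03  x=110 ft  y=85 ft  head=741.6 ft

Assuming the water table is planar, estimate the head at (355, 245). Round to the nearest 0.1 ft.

742.2 ft

Differences from BH-01: to BH-02 (Δx, Δy, Δh) = (120, 0, +0.2); to BH-03 = (25, 60, +0.1).
Solve a·Δx + b·Δy = Δh: det = 120·60 − 25·0 = 7200.
∂h/∂x = [(+0.2)·60 − (+0.1)·0] / 7200 = +0.001667
∂h/∂y = [120·(+0.1) − 25·(+0.2)] / 7200 = +0.0009722
h(355, 245) = 741.5 + (+0.001667)·(270) + (+0.0009722)·(220) = 741.5 +0.450 +0.214 = 742.164 ft.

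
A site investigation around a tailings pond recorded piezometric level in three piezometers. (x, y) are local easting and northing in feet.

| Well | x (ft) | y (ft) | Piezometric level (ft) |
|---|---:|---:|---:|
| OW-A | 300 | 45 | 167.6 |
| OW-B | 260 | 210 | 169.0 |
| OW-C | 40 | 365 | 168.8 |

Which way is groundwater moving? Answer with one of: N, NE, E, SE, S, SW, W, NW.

SW

With h = a·x + b·y + c and OW-A as origin, the differences give:
  (-40)·a + 165·b = +1.4
  (-260)·a + 320·b = +1.2
Eliminate b (×320 and ×165, subtract): 30100·a = 250.00 → a = ∂h/∂x = +0.008306
Back-substitute: b = ∂h/∂y = +0.01050.
Flow = −∇h = (-0.008306 east, -0.01050 north), which points southwest.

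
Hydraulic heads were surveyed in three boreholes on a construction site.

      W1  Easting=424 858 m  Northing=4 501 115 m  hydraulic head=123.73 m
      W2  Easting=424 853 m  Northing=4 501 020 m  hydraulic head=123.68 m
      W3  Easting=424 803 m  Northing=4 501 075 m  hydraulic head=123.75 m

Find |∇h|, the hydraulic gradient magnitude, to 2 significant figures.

Taking W1 as reference: W2−W1 = (-5, -95, -0.05); W3−W1 = (-55, -40, +0.02).
Determinant of the coordinate differences = (-5)·(-40) − (-55)·(-95) = -5025.
∂h/∂x = [(-0.05)·(-40) − (+0.02)·(-95)] / -5025 = -0.0007761
∂h/∂y = [(-5)·(+0.02) − (-55)·(-0.05)] / -5025 = +0.0005672
|∇h| = √(-0.0007761² + 0.0005672²) = 0.0009613

0.00096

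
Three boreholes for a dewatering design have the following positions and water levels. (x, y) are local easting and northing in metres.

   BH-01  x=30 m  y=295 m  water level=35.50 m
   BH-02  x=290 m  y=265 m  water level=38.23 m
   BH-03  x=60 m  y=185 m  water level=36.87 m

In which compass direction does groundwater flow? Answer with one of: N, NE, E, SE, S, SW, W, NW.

NW

With h = a·x + b·y + c and BH-01 as origin, the differences give:
  260·a + (-30)·b = +2.73
  30·a + (-110)·b = +1.37
Eliminate b (×(-110) and ×(-30), subtract): -27700·a = -259.200 → a = ∂h/∂x = +0.009357
Back-substitute: b = ∂h/∂y = -0.009903.
Flow = −∇h = (-0.009357 east, +0.009903 north), which points northwest.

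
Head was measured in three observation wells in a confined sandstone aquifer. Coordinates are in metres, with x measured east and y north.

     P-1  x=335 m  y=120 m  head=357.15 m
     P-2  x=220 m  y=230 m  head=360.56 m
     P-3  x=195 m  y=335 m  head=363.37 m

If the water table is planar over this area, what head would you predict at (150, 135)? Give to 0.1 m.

Taking P-1 as reference: P-2−P-1 = (-115, 110, +3.41); P-3−P-1 = (-140, 215, +6.22).
Determinant of the coordinate differences = (-115)·215 − (-140)·110 = -9325.
∂h/∂x = [(+3.41)·215 − (+6.22)·110] / -9325 = -0.005249
∂h/∂y = [(-115)·(+6.22) − (-140)·(+3.41)] / -9325 = +0.02551
h(150, 135) = 357.15 + (-0.005249)·(-185) + (+0.02551)·(15) = 357.15 +0.971 +0.383 = 358.504 m.

358.5 m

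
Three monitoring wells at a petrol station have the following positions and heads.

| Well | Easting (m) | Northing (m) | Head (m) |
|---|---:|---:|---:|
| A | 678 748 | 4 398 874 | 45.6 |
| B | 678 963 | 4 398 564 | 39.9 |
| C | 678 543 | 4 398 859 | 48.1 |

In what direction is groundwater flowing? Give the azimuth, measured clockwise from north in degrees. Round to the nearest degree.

With h = a·x + b·y + c and A as origin, the differences give:
  215·a + (-310)·b = -5.7
  (-205)·a + (-15)·b = +2.5
Eliminate b (×(-15) and ×(-310), subtract): -66775·a = 860.50 → a = ∂h/∂x = -0.01289
Back-substitute: b = ∂h/∂y = +0.009450.
Flow direction (−∇h) has components (+0.01289 E, -0.009450 N).
Azimuth = atan2(E, N) = atan2(+0.01289, -0.009450) = 126.3° ≈ 126°.

126°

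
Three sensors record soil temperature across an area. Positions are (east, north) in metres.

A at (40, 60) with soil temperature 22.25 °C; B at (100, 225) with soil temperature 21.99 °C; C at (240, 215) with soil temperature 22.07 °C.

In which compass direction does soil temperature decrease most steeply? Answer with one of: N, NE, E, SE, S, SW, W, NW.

Three-point gradient (reference A): Δ to B = (60, 165, -0.26), Δ to C = (200, 155, -0.18).
∂T/∂x = +0.0004473, ∂T/∂y = -0.001738 (det = -23700).
Steepest decrease is along −∇f = (-0.0004473 E, +0.001738 N) → north.

N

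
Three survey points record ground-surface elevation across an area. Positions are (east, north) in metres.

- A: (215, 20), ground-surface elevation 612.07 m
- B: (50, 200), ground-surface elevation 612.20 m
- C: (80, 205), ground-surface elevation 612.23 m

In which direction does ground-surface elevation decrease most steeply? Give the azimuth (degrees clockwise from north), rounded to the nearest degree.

208°

Differences from A: to B (Δx, Δy, Δh) = (-165, 180, +0.13); to C = (-135, 185, +0.16).
Solve a·Δx + b·Δy = Δz: det = (-165)·185 − (-135)·180 = -6225.
∂z/∂x = [(+0.13)·185 − (+0.16)·180] / -6225 = +0.0007631
∂z/∂y = [(-165)·(+0.16) − (-135)·(+0.13)] / -6225 = +0.001422
Steepest decrease is along −∇f: components (-0.0007631 E, -0.001422 N).
Azimuth = atan2(-0.0007631, -0.001422) = 208.2° ≈ 208°.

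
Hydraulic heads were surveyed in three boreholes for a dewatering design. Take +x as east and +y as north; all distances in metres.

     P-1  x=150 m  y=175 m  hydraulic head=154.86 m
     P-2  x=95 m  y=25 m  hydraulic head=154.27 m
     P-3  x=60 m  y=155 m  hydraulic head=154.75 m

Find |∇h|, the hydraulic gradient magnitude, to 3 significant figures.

With h = a·x + b·y + c and P-1 as origin, the differences give:
  (-55)·a + (-150)·b = -0.59
  (-90)·a + (-20)·b = -0.11
Eliminate b (×(-20) and ×(-150), subtract): -12400·a = -4.700 → a = ∂h/∂x = +0.0003790
Back-substitute: b = ∂h/∂y = +0.003794.
|∇h| = √(0.0003790² + 0.003794²) = 0.003813

0.00381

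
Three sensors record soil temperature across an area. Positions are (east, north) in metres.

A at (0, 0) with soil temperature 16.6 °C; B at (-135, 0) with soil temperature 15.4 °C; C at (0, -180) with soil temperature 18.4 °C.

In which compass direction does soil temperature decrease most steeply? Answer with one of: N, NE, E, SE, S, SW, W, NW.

NW

∂T/∂x = (15.4 − 16.6) / (-135 − 0) = +0.008889
∂T/∂y = (18.4 − 16.6) / (-180 − 0) = -0.010000
Steepest decrease is along −∇f = (-0.008889 E, +0.010000 N) → northwest.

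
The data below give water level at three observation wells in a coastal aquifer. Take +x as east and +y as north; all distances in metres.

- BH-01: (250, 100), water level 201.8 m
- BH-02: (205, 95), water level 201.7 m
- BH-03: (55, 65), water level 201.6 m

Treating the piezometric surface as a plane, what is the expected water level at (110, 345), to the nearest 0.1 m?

Three-point gradient (reference BH-01): Δ to BH-02 = (-45, -5, -0.1), Δ to BH-03 = (-195, -35, -0.2).
∂h/∂x = +0.004167, ∂h/∂y = -0.01750 (det = 600).
h(110, 345) = 201.8 + (+0.004167)·(-140) + (-0.01750)·(245) = 201.8 -0.583 -4.288 = 196.929 m.

196.9 m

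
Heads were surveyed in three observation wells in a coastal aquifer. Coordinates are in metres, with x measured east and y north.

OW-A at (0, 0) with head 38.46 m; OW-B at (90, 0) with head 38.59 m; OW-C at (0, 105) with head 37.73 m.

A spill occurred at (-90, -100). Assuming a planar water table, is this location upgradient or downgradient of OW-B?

∂h/∂x = (38.59 − 38.46) / (90 − 0) = +0.001444
∂h/∂y = (37.73 − 38.46) / (105 − 0) = -0.006952
Head at (-90, -100) = 38.46 + (+0.001444)·(-90) + (-0.006952)·(-100) = 39.03 m.
That is higher than the 38.59 m at OW-B, so the point is upgradient.

upgradient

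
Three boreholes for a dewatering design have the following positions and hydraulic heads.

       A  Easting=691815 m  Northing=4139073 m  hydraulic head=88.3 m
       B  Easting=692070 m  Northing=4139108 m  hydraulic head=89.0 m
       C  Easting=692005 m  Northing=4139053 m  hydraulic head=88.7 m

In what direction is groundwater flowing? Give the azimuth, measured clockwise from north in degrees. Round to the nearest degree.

With h = a·x + b·y + c and A as origin, the differences give:
  255·a + 35·b = +0.7
  190·a + (-20)·b = +0.4
Eliminate b (×(-20) and ×35, subtract): -11750·a = -28.00 → a = ∂h/∂x = +0.002383
Back-substitute: b = ∂h/∂y = +0.002638.
Flow direction (−∇h) has components (-0.002383 E, -0.002638 N).
Azimuth = atan2(E, N) = atan2(-0.002383, -0.002638) = 222.1° ≈ 222°.

222°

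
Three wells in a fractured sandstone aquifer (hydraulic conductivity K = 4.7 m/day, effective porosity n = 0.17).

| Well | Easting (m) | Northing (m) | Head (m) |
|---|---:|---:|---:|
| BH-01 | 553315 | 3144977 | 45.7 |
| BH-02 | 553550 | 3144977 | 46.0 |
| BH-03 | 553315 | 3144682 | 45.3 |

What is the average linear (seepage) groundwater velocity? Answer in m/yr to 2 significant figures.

∂h/∂x = (46.0 − 45.7) / (553550 − 553315) = +0.001277
∂h/∂y = (45.3 − 45.7) / (3144682 − 3144977) = +0.001356
|∇h| = √(0.001277² + 0.001356²) = 0.001863
Seepage velocity v = K·i/n = 4.7 × 0.001863 / 0.17 = 0.05151 m/day = 18.81 m/yr.

19 m/yr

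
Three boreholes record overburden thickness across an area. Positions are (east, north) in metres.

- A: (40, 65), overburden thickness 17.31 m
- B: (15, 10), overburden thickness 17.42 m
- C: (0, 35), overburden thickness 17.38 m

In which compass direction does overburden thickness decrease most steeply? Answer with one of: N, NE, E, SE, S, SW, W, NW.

N

Differences from A: to B (Δx, Δy, Δh) = (-25, -55, +0.11); to C = (-40, -30, +0.07).
Determinant of the coordinate differences = (-25)·(-30) − (-40)·(-55) = -1450.
∂d/∂x = [(+0.11)·(-30) − (+0.07)·(-55)] / -1450 = -0.0003793
∂d/∂y = [(-25)·(+0.07) − (-40)·(+0.11)] / -1450 = -0.001828
Steepest decrease is along −∇f = (+0.0003793 E, +0.001828 N) → north.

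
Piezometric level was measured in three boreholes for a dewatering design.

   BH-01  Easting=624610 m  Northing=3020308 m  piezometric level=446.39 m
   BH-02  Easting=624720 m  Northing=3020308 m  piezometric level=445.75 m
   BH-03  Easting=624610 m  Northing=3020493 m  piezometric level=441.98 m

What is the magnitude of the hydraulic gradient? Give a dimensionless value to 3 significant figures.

0.0245

∂h/∂x = (445.75 − 446.39) / (624720 − 624610) = -0.005818
∂h/∂y = (441.98 − 446.39) / (3020493 − 3020308) = -0.02384
|∇h| = √(-0.005818² + -0.02384²) = 0.02454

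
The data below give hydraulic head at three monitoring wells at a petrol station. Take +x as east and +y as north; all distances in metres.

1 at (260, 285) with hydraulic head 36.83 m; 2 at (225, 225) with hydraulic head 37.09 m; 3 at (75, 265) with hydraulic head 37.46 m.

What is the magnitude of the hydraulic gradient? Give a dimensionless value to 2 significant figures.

0.0040

Taking 1 as reference: 2−1 = (-35, -60, +0.26); 3−1 = (-185, -20, +0.63).
Solve a·Δx + b·Δy = Δh: det = (-35)·(-20) − (-185)·(-60) = -10400.
∂h/∂x = [(+0.26)·(-20) − (+0.63)·(-60)] / -10400 = -0.003135
∂h/∂y = [(-35)·(+0.63) − (-185)·(+0.26)] / -10400 = -0.002505
|∇h| = √(-0.003135² + -0.002505²) = 0.004013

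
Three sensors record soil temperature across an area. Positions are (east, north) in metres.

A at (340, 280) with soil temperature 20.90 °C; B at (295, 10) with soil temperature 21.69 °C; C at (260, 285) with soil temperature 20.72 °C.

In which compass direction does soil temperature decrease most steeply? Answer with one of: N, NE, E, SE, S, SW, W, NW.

Taking A as reference: B−A = (-45, -270, +0.79); C−A = (-80, 5, -0.18).
Solve a·Δx + b·Δy = ΔT: det = (-45)·5 − (-80)·(-270) = -21825.
∂T/∂x = [(+0.79)·5 − (-0.18)·(-270)] / -21825 = +0.002046
∂T/∂y = [(-45)·(-0.18) − (-80)·(+0.79)] / -21825 = -0.003267
Steepest decrease is along −∇f = (-0.002046 E, +0.003267 N) → northwest.

NW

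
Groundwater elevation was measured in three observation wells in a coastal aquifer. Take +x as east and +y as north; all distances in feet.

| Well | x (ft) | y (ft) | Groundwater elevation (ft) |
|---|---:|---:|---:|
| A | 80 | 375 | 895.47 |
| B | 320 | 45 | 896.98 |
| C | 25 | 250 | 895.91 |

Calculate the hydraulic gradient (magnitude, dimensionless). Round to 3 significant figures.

0.00402

With h = a·x + b·y + c and A as origin, the differences give:
  240·a + (-330)·b = +1.51
  (-55)·a + (-125)·b = +0.44
Eliminate b (×(-125) and ×(-330), subtract): -48150·a = -43.550 → a = ∂h/∂x = +0.0009045
Back-substitute: b = ∂h/∂y = -0.003918.
|∇h| = √(0.0009045² + -0.003918²) = 0.004021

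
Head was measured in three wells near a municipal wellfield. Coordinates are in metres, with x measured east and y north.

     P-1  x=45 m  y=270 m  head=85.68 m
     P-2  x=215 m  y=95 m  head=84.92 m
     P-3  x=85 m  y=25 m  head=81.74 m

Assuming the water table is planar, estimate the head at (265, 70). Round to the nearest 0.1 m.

With h = a·x + b·y + c and P-1 as origin, the differences give:
  170·a + (-175)·b = -0.76
  40·a + (-245)·b = -3.94
Eliminate b (×(-245) and ×(-175), subtract): -34650·a = -503.300 → a = ∂h/∂x = +0.01453
Back-substitute: b = ∂h/∂y = +0.01845.
h(265, 70) = 85.68 + (+0.01453)·(220) + (+0.01845)·(-200) = 85.68 +3.196 -3.691 = 85.185 m.

85.2 m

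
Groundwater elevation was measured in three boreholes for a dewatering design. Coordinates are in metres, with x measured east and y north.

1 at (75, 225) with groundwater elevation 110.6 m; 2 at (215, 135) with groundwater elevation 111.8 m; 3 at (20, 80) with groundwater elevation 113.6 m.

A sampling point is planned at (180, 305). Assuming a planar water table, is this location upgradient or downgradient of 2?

downgradient

Differences from 1: to 2 (Δx, Δy, Δh) = (140, -90, +1.2); to 3 = (-55, -145, +3.0).
Solve a·Δx + b·Δy = Δh: det = 140·(-145) − (-55)·(-90) = -25250.
∂h/∂x = [(+1.2)·(-145) − (+3.0)·(-90)] / -25250 = -0.003802
∂h/∂y = [140·(+3.0) − (-55)·(+1.2)] / -25250 = -0.01925
Head at (180, 305) = 110.6 + (-0.003802)·(105) + (-0.01925)·(80) = 108.66 m.
That is lower than the 111.8 m at 2, so the point is downgradient.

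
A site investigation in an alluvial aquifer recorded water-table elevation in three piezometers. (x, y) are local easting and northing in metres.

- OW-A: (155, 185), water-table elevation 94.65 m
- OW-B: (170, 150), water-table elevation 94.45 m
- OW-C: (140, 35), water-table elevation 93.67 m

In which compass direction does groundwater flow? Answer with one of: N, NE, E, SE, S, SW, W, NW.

S

Differences from OW-A: to OW-B (Δx, Δy, Δh) = (15, -35, -0.20); to OW-C = (-15, -150, -0.98).
Determinant of the coordinate differences = 15·(-150) − (-15)·(-35) = -2775.
∂h/∂x = [(-0.20)·(-150) − (-0.98)·(-35)] / -2775 = +0.001550
∂h/∂y = [15·(-0.98) − (-15)·(-0.20)] / -2775 = +0.006378
Flow = −∇h = (-0.001550 east, -0.006378 north), which points south.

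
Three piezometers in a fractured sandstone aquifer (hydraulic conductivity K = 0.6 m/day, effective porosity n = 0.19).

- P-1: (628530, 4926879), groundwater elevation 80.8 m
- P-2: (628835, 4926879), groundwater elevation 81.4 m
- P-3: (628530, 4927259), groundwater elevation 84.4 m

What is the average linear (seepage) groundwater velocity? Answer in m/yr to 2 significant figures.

∂h/∂x = (81.4 − 80.8) / (628835 − 628530) = +0.001967
∂h/∂y = (84.4 − 80.8) / (4927259 − 4926879) = +0.009474
|∇h| = √(0.001967² + 0.009474²) = 0.009676
Seepage velocity v = K·i/n = 0.6 × 0.009676 / 0.19 = 0.03056 m/day = 11.16 m/yr.

11 m/yr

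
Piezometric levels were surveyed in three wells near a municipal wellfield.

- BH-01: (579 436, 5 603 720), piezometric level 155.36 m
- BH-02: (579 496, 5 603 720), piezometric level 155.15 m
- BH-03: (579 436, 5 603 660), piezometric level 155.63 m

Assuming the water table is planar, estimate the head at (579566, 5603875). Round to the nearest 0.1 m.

∂h/∂x = (155.15 − 155.36) / (579496 − 579436) = -0.003500
∂h/∂y = (155.63 − 155.36) / (5603660 − 5603720) = -0.004500
h(579566, 5603875) = 155.36 + (-0.003500)·(130) + (-0.004500)·(155) = 155.36 -0.455 -0.697 = 154.208 m.

154.2 m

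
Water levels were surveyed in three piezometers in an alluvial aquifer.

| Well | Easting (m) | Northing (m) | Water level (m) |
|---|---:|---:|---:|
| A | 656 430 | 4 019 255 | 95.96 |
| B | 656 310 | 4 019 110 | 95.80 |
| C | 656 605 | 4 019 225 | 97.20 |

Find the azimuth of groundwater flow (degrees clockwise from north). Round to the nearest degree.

Taking A as reference: B−A = (-120, -145, -0.16); C−A = (175, -30, +1.24).
Solve a·Δx + b·Δy = Δh: det = (-120)·(-30) − 175·(-145) = 28975.
∂h/∂x = [(-0.16)·(-30) − (+1.24)·(-145)] / 28975 = +0.006371
∂h/∂y = [(-120)·(+1.24) − 175·(-0.16)] / 28975 = -0.004169
Flow direction (−∇h) has components (-0.006371 E, +0.004169 N).
Azimuth = atan2(E, N) = atan2(-0.006371, +0.004169) = 303.2° ≈ 303°.

303°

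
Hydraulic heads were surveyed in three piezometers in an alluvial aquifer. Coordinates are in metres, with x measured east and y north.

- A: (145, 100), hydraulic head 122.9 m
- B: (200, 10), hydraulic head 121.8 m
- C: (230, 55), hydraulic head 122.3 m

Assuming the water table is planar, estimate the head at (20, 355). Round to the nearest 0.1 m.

Taking A as reference: B−A = (55, -90, -1.1); C−A = (85, -45, -0.6).
Determinant of the coordinate differences = 55·(-45) − 85·(-90) = 5175.
∂h/∂x = [(-1.1)·(-45) − (-0.6)·(-90)] / 5175 = -0.0008696
∂h/∂y = [55·(-0.6) − 85·(-1.1)] / 5175 = +0.01169
h(20, 355) = 122.9 + (-0.0008696)·(-125) + (+0.01169)·(255) = 122.9 +0.109 +2.981 = 125.990 m.

126.0 m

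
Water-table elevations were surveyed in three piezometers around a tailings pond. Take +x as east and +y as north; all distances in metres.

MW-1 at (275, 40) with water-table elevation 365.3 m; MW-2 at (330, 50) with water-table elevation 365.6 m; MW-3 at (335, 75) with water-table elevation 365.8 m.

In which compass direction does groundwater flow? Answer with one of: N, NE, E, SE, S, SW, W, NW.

SW

Taking MW-1 as reference: MW-2−MW-1 = (55, 10, +0.3); MW-3−MW-1 = (60, 35, +0.5).
Solve a·Δx + b·Δy = Δh: det = 55·35 − 60·10 = 1325.
∂h/∂x = [(+0.3)·35 − (+0.5)·10] / 1325 = +0.004151
∂h/∂y = [55·(+0.5) − 60·(+0.3)] / 1325 = +0.007170
Flow = −∇h = (-0.004151 east, -0.007170 north), which points southwest.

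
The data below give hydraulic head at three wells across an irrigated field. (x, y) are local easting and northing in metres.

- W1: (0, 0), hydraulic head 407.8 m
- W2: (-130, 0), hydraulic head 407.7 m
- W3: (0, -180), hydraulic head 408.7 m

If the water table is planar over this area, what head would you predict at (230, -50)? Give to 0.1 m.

∂h/∂x = (407.7 − 407.8) / (-130 − 0) = +0.0007692
∂h/∂y = (408.7 − 407.8) / (-180 − 0) = -0.005000
h(230, -50) = 407.8 + (+0.0007692)·(230) + (-0.005000)·(-50) = 407.8 +0.177 +0.250 = 408.227 m.

408.2 m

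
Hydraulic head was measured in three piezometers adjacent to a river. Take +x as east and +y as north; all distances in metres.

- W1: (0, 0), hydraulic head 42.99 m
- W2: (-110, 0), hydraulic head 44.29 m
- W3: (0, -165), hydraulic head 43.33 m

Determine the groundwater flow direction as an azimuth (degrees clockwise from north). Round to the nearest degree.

080°

∂h/∂x = (44.29 − 42.99) / (-110 − 0) = -0.01182
∂h/∂y = (43.33 − 42.99) / (-165 − 0) = -0.002061
Flow direction (−∇h) has components (+0.01182 E, +0.002061 N).
Azimuth = atan2(E, N) = atan2(+0.01182, +0.002061) = 80.1° ≈ 080°.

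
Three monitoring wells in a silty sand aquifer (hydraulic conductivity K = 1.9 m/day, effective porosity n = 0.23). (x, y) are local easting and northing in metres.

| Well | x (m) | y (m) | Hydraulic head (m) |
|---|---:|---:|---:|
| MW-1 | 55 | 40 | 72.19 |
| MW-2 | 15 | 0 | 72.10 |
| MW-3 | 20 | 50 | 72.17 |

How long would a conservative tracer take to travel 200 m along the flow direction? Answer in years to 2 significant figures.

With h = a·x + b·y + c and MW-1 as origin, the differences give:
  (-40)·a + (-40)·b = -0.09
  (-35)·a + 10·b = -0.02
Eliminate b (×10 and ×(-40), subtract): -1800·a = -1.700 → a = ∂h/∂x = +0.0009444
Back-substitute: b = ∂h/∂y = +0.001306.
|∇h| = √(0.0009444² + 0.001306²) = 0.001612
Seepage velocity v = K·i/n = 1.9 × 0.001612 / 0.23 = 0.01332 m/day.
t = 200 / 0.01332 = 1.502e+04 days = 41.1 years.

41 years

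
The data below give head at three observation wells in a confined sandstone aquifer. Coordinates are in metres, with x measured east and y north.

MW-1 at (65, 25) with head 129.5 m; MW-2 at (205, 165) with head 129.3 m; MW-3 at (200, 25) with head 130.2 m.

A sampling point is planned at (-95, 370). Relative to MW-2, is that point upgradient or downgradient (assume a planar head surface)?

downgradient

Three-point gradient (reference MW-1): Δ to MW-2 = (140, 140, -0.2), Δ to MW-3 = (135, 0, +0.7).
∂h/∂x = +0.005185, ∂h/∂y = -0.006614 (det = -18900).
Head at (-95, 370) = 129.5 + (+0.005185)·(-160) + (-0.006614)·(345) = 126.39 m.
That is lower than the 129.3 m at MW-2, so the point is downgradient.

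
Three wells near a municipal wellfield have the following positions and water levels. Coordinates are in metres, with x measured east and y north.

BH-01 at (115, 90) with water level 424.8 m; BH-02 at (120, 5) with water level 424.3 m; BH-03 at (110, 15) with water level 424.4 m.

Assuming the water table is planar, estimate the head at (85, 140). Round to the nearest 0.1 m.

425.2 m

With h = a·x + b·y + c and BH-01 as origin, the differences give:
  5·a + (-85)·b = -0.5
  (-5)·a + (-75)·b = -0.4
Eliminate b (×(-75) and ×(-85), subtract): -800·a = 3.50 → a = ∂h/∂x = -0.004375
Back-substitute: b = ∂h/∂y = +0.005625.
h(85, 140) = 424.8 + (-0.004375)·(-30) + (+0.005625)·(50) = 424.8 +0.131 +0.281 = 425.212 m.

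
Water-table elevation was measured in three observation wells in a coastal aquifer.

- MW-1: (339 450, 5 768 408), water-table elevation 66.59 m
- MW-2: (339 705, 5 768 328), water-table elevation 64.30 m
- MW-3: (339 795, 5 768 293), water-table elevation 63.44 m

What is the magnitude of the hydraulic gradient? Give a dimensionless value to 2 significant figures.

Taking MW-1 as reference: MW-2−MW-1 = (255, -80, -2.29); MW-3−MW-1 = (345, -115, -3.15).
Solve a·Δx + b·Δy = Δh: det = 255·(-115) − 345·(-80) = -1725.
∂h/∂x = [(-2.29)·(-115) − (-3.15)·(-80)] / -1725 = -0.006580
∂h/∂y = [255·(-3.15) − 345·(-2.29)] / -1725 = +0.007652
|∇h| = √(-0.006580² + 0.007652²) = 0.01009

0.010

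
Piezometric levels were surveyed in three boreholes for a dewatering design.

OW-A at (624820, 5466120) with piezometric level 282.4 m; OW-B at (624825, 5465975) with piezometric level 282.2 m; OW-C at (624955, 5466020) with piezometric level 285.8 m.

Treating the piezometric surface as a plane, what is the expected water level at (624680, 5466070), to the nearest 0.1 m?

278.5 m

Three-point gradient (reference OW-A): Δ to OW-B = (5, -145, -0.2), Δ to OW-C = (135, -100, +3.4).
∂h/∂x = +0.02689, ∂h/∂y = +0.002307 (det = 19075).
h(624680, 5466070) = 282.4 + (+0.02689)·(-140) + (+0.002307)·(-50) = 282.4 -3.765 -0.115 = 278.520 m.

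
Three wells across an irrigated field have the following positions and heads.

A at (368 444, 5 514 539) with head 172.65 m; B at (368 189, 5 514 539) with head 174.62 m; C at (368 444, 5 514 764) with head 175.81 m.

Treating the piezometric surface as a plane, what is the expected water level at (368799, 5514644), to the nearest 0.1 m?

171.4 m

∂h/∂x = (174.62 − 172.65) / (368189 − 368444) = -0.007725
∂h/∂y = (175.81 − 172.65) / (5514764 − 5514539) = +0.01404
h(368799, 5514644) = 172.65 + (-0.007725)·(355) + (+0.01404)·(105) = 172.65 -2.743 +1.475 = 171.382 m.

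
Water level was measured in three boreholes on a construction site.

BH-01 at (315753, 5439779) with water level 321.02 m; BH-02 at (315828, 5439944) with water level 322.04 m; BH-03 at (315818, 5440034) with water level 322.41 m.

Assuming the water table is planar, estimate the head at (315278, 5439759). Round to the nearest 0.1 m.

Taking BH-01 as reference: BH-02−BH-01 = (75, 165, +1.02); BH-03−BH-01 = (65, 255, +1.39).
Solve a·Δx + b·Δy = Δh: det = 75·255 − 65·165 = 8400.
∂h/∂x = [(+1.02)·255 − (+1.39)·165] / 8400 = +0.003661
∂h/∂y = [75·(+1.39) − 65·(+1.02)] / 8400 = +0.004518
h(315278, 5439759) = 321.02 + (+0.003661)·(-475) + (+0.004518)·(-20) = 321.02 -1.739 -0.090 = 319.191 m.

319.2 m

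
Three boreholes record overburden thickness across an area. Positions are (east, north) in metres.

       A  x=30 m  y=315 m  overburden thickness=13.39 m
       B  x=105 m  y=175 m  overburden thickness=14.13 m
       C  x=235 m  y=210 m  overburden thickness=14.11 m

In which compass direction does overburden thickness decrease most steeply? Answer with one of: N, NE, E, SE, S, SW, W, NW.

Three-point gradient (reference A): Δ to B = (75, -140, +0.74), Δ to C = (205, -105, +0.72).
∂d/∂x = +0.001109, ∂d/∂y = -0.004691 (det = 20825).
Steepest decrease is along −∇f = (-0.001109 E, +0.004691 N) → north.

N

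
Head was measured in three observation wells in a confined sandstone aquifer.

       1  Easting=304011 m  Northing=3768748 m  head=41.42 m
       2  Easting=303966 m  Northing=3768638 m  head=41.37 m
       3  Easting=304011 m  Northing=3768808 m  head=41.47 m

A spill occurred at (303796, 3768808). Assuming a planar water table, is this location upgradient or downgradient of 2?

upgradient

Differences from 1: to 2 (Δx, Δy, Δh) = (-45, -110, -0.05); to 3 = (0, 60, +0.05).
Determinant of the coordinate differences = (-45)·60 − 0·(-110) = -2700.
∂h/∂x = [(-0.05)·60 − (+0.05)·(-110)] / -2700 = -0.0009259
∂h/∂y = [(-45)·(+0.05) − 0·(-0.05)] / -2700 = +0.0008333
Head at (303796, 3768808) = 41.42 + (-0.0009259)·(-215) + (+0.0008333)·(60) = 41.67 m.
That is higher than the 41.37 m at 2, so the point is upgradient.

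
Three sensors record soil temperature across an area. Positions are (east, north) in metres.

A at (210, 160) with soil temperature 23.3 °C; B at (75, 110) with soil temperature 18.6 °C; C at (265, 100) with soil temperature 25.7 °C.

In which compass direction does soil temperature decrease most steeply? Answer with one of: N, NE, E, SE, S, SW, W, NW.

W

Differences from A: to B (Δx, Δy, Δh) = (-135, -50, -4.7); to C = (55, -60, +2.4).
Determinant of the coordinate differences = (-135)·(-60) − 55·(-50) = 10850.
∂T/∂x = [(-4.7)·(-60) − (+2.4)·(-50)] / 10850 = +0.03705
∂T/∂y = [(-135)·(+2.4) − 55·(-4.7)] / 10850 = -0.006037
Steepest decrease is along −∇f = (-0.03705 E, +0.006037 N) → west.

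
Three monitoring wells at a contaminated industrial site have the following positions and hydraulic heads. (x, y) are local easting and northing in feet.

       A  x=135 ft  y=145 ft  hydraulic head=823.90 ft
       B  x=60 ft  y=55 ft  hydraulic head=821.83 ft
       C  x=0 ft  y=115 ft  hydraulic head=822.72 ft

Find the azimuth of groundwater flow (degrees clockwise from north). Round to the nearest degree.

193°

Three-point gradient (reference A): Δ to B = (-75, -90, -2.07), Δ to C = (-135, -30, -1.18).
∂h/∂x = +0.004455, ∂h/∂y = +0.01929 (det = -9900).
Flow direction (−∇h) has components (-0.004455 E, -0.01929 N).
Azimuth = atan2(E, N) = atan2(-0.004455, -0.01929) = 193.0° ≈ 193°.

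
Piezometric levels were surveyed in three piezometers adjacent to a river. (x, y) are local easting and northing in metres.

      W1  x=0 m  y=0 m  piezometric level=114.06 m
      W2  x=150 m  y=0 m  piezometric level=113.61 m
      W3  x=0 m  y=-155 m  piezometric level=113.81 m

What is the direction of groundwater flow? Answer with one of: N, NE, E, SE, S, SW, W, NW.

∂h/∂x = (113.61 − 114.06) / (150 − 0) = -0.003000
∂h/∂y = (113.81 − 114.06) / (-155 − 0) = +0.001613
Flow = −∇h = (+0.003000 east, -0.001613 north), which points southeast.

SE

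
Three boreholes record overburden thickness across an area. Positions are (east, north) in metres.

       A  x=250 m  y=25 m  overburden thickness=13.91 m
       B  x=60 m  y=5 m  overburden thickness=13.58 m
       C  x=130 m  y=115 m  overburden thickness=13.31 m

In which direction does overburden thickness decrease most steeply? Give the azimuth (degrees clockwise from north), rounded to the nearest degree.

331°

Differences from A: to B (Δx, Δy, Δh) = (-190, -20, -0.33); to C = (-120, 90, -0.60).
Solve a·Δx + b·Δy = Δd: det = (-190)·90 − (-120)·(-20) = -19500.
∂d/∂x = [(-0.33)·90 − (-0.60)·(-20)] / -19500 = +0.002138
∂d/∂y = [(-190)·(-0.60) − (-120)·(-0.33)] / -19500 = -0.003815
Steepest decrease is along −∇f: components (-0.002138 E, +0.003815 N).
Azimuth = atan2(-0.002138, +0.003815) = 330.7° ≈ 331°.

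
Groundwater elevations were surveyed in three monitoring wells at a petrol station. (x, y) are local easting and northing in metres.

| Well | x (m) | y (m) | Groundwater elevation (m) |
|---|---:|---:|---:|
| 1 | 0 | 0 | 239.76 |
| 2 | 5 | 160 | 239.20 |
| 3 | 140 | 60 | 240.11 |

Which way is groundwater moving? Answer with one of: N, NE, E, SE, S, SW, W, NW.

NW

With h = a·x + b·y + c and 1 as origin, the differences give:
  5·a + 160·b = -0.56
  140·a + 60·b = +0.35
Eliminate b (×60 and ×160, subtract): -22100·a = -89.600 → a = ∂h/∂x = +0.004054
Back-substitute: b = ∂h/∂y = -0.003627.
Flow = −∇h = (-0.004054 east, +0.003627 north), which points northwest.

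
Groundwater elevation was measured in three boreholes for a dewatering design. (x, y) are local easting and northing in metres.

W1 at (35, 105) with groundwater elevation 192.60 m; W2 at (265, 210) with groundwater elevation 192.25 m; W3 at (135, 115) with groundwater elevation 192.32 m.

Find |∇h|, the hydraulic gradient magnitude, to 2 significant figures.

0.0048

Differences from W1: to W2 (Δx, Δy, Δh) = (230, 105, -0.35); to W3 = (100, 10, -0.28).
Solve a·Δx + b·Δy = Δh: det = 230·10 − 100·105 = -8200.
∂h/∂x = [(-0.35)·10 − (-0.28)·105] / -8200 = -0.003159
∂h/∂y = [230·(-0.28) − 100·(-0.35)] / -8200 = +0.003585
|∇h| = √(-0.003159² + 0.003585²) = 0.004778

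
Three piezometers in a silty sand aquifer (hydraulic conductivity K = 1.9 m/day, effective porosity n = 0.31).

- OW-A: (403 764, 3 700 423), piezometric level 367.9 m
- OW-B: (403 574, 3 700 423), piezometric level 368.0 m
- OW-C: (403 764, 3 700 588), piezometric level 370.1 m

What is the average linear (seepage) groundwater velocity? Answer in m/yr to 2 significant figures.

∂h/∂x = (368.0 − 367.9) / (403574 − 403764) = -0.0005263
∂h/∂y = (370.1 − 367.9) / (3700588 − 3700423) = +0.01333
|∇h| = √(-0.0005263² + 0.01333²) = 0.01334
Seepage velocity v = K·i/n = 1.9 × 0.01334 / 0.31 = 0.08176 m/day = 29.86 m/yr.

30 m/yr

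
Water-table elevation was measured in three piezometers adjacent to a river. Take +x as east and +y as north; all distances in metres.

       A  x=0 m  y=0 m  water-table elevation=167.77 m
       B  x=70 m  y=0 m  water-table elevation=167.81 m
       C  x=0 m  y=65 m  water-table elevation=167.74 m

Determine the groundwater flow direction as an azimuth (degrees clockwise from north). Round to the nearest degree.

∂h/∂x = (167.81 − 167.77) / (70 − 0) = +0.0005714
∂h/∂y = (167.74 − 167.77) / (65 − 0) = -0.0004615
Flow direction (−∇h) has components (-0.0005714 E, +0.0004615 N).
Azimuth = atan2(E, N) = atan2(-0.0005714, +0.0004615) = 308.9° ≈ 309°.

309°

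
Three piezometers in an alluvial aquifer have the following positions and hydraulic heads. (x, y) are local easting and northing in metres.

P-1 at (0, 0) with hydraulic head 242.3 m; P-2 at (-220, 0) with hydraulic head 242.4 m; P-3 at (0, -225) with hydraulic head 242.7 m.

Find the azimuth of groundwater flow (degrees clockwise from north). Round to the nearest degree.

014°

∂h/∂x = (242.4 − 242.3) / (-220 − 0) = -0.0004545
∂h/∂y = (242.7 − 242.3) / (-225 − 0) = -0.001778
Flow direction (−∇h) has components (+0.0004545 E, +0.001778 N).
Azimuth = atan2(E, N) = atan2(+0.0004545, +0.001778) = 14.3° ≈ 014°.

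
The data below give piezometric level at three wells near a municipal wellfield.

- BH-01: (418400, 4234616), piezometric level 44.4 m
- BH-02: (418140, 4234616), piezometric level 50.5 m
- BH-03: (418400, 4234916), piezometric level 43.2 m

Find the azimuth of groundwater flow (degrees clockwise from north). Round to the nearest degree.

∂h/∂x = (50.5 − 44.4) / (418140 − 418400) = -0.02346
∂h/∂y = (43.2 − 44.4) / (4234916 − 4234616) = -0.004000
Flow direction (−∇h) has components (+0.02346 E, +0.004000 N).
Azimuth = atan2(E, N) = atan2(+0.02346, +0.004000) = 80.3° ≈ 080°.

080°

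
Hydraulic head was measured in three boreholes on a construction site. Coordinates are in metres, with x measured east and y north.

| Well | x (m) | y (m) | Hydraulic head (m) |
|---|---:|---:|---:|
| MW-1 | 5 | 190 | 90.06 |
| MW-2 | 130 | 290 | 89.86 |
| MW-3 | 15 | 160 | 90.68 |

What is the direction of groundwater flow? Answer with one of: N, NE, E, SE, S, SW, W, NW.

NW

Differences from MW-1: to MW-2 (Δx, Δy, Δh) = (125, 100, -0.20); to MW-3 = (10, -30, +0.62).
Solve a·Δx + b·Δy = Δh: det = 125·(-30) − 10·100 = -4750.
∂h/∂x = [(-0.20)·(-30) − (+0.62)·100] / -4750 = +0.01179
∂h/∂y = [125·(+0.62) − 10·(-0.20)] / -4750 = -0.01674
Flow = −∇h = (-0.01179 east, +0.01674 north), which points northwest.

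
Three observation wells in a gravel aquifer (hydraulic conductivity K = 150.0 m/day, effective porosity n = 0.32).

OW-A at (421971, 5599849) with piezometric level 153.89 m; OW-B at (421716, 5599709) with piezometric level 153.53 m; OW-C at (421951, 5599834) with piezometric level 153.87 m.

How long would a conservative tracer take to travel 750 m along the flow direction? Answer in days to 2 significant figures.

With h = a·x + b·y + c and OW-A as origin, the differences give:
  (-255)·a + (-140)·b = -0.36
  (-20)·a + (-15)·b = -0.02
Eliminate b (×(-15) and ×(-140), subtract): 1025·a = 2.600 → a = ∂h/∂x = +0.002537
Back-substitute: b = ∂h/∂y = -0.002049.
|∇h| = √(0.002537² + -0.002049²) = 0.003261
Seepage velocity v = K·i/n = 150.0 × 0.003261 / 0.32 = 1.529 m/day.
t = 750 / 1.529 = 490.5 days.

490 days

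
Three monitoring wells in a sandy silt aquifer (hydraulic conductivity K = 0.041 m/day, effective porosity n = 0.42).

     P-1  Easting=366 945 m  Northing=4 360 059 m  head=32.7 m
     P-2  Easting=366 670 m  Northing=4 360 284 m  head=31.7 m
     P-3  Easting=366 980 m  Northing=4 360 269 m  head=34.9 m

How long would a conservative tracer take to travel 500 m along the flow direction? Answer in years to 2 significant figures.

1000 years

With h = a·x + b·y + c and P-1 as origin, the differences give:
  (-275)·a + 225·b = -1.0
  35·a + 210·b = +2.2
Eliminate b (×210 and ×225, subtract): -65625·a = -705.00 → a = ∂h/∂x = +0.01074
Back-substitute: b = ∂h/∂y = +0.008686.
|∇h| = √(0.01074² + 0.008686²) = 0.01381
Seepage velocity v = K·i/n = 0.041 × 0.01381 / 0.42 = 0.001348 m/day.
t = 500 / 0.001348 = 3.709e+05 days = 1.02e+03 years.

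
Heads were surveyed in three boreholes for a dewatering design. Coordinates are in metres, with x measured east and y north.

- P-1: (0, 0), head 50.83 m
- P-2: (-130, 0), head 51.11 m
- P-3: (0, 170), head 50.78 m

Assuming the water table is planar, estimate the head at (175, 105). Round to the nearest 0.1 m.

∂h/∂x = (51.11 − 50.83) / (-130 − 0) = -0.002154
∂h/∂y = (50.78 − 50.83) / (170 − 0) = -0.0002941
h(175, 105) = 50.83 + (-0.002154)·(175) + (-0.0002941)·(105) = 50.83 -0.377 -0.031 = 50.422 m.

50.4 m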